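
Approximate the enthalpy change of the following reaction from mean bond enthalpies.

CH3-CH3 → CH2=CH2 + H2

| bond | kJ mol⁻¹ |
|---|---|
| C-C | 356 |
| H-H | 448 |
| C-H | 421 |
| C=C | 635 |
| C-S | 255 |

ΔH ≈ +115 kJ

Bonds broken (reactants):
  C-C: 1 × 356 = 356
  C-H: 6 × 421 = 2526
  Σ(broken) = 2882 kJ
Bonds formed (products):
  C-H: 4 × 421 = 1684
  C=C: 1 × 635 = 635
  H-H: 1 × 448 = 448
  Σ(formed) = 2767 kJ
ΔH = Σ(broken) − Σ(formed) = 2882 − 2767 = +115 kJ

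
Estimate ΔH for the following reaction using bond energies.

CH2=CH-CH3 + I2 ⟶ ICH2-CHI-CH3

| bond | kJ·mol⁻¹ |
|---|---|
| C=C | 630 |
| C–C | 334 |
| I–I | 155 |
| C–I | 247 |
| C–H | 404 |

ΔH ≈ −43 kJ

Bonds broken (reactants):
  C–C: 1 × 334 = 334
  C–H: 6 × 404 = 2424
  C=C: 1 × 630 = 630
  I–I: 1 × 155 = 155
  Σ(broken) = 3543 kJ
Bonds formed (products):
  C–C: 2 × 334 = 668
  C–H: 6 × 404 = 2424
  C–I: 2 × 247 = 494
  Σ(formed) = 3586 kJ
ΔH = Σ(broken) − Σ(formed) = 3543 − 3586 = −43 kJ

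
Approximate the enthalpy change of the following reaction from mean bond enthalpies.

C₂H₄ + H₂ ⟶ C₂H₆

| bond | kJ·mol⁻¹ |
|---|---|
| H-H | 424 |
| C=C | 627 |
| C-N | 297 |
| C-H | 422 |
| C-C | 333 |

Bonds broken (reactants):
  C-H: 4 × 422 = 1688
  C=C: 1 × 627 = 627
  H-H: 1 × 424 = 424
  Σ(broken) = 2739 kJ
Bonds formed (products):
  C-C: 1 × 333 = 333
  C-H: 6 × 422 = 2532
  Σ(formed) = 2865 kJ
ΔH = Σ(broken) − Σ(formed) = 2739 − 2865 = −126 kJ

ΔH ≈ −126 kJ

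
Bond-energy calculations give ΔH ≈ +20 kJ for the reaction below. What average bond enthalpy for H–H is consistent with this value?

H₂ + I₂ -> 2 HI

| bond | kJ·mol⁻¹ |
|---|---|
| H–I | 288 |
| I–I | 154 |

D(H–H) ≈ 442 kJ/mol

Let D be the H–H bond energy.
Σ(broken) = 1×D + 1×154 = 154 + D
Σ(formed) = 2×288 = 576
ΔH = Σ(broken) − Σ(formed) = (154 + D) − (576) = −422 + D
Setting this equal to +20 kJ gives D = 442 kJ/mol.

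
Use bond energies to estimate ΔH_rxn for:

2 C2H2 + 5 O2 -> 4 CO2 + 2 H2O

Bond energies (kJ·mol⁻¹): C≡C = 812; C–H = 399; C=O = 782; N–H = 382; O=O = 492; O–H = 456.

ΔH ≈ −2400 kJ

Bonds broken (reactants):
  C≡C: 2 × 812 = 1624
  C–H: 4 × 399 = 1596
  O=O: 5 × 492 = 2460
  Σ(broken) = 5680 kJ
Bonds formed (products):
  C=O: 8 × 782 = 6256
  O–H: 4 × 456 = 1824
  Σ(formed) = 8080 kJ
ΔH = Σ(broken) − Σ(formed) = 5680 − 8080 = −2400 kJ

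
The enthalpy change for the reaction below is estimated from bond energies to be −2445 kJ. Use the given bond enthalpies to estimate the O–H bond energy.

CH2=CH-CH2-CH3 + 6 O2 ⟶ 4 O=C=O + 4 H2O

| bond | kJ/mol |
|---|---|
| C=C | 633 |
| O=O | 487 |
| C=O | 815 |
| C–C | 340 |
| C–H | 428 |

Let D be the O–H bond energy.
Σ(broken) = 2×340 + 8×428 + 1×633 + 6×487 = 7659
Σ(formed) = 8×815 + 8×D = 6520 + 8D
ΔH = Σ(broken) − Σ(formed) = (7659) − (6520 + 8D) = +1139 − 8D
Setting this equal to −2445 kJ gives 8D = 3584, so D = 448 kJ/mol.

D(O–H) ≈ 448 kJ/mol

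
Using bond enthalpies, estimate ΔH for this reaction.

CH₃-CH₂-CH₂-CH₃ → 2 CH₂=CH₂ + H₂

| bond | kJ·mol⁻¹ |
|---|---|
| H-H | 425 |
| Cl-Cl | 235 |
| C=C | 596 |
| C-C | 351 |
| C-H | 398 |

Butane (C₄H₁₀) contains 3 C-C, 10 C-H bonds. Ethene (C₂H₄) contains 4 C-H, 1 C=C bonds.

ΔH ≈ +232 kJ

Bonds broken (reactants):
  C-C: 3 × 351 = 1053
  C-H: 10 × 398 = 3980
  Σ(broken) = 5033 kJ
Bonds formed (products):
  C-H: 8 × 398 = 3184
  C=C: 2 × 596 = 1192
  H-H: 1 × 425 = 425
  Σ(formed) = 4801 kJ
ΔH = Σ(broken) − Σ(formed) = 5033 − 4801 = +232 kJ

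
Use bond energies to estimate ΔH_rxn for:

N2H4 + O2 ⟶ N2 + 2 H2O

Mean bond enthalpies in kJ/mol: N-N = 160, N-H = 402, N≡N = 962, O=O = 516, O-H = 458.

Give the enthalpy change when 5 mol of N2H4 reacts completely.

ΔH = −2550 kJ

Bonds broken (reactants):
  N-H: 4 × 402 = 1608
  N-N: 1 × 160 = 160
  O=O: 1 × 516 = 516
  Σ(broken) = 2284 kJ
Bonds formed (products):
  N≡N: 1 × 962 = 962
  O-H: 4 × 458 = 1832
  Σ(formed) = 2794 kJ
ΔH = Σ(broken) − Σ(formed) = 2284 − 2794 = −510 kJ
For 5× the reaction as written: 5 × (−510) = −2550 kJ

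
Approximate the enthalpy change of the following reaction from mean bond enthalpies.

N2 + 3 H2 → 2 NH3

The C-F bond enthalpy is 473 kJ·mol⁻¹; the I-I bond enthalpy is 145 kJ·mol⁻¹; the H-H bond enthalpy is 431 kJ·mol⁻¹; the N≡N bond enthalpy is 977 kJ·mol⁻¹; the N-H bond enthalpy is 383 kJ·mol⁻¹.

ΔH ≈ −28 kJ

Bonds broken (reactants):
  H-H: 3 × 431 = 1293
  N≡N: 1 × 977 = 977
  Σ(broken) = 2270 kJ
Bonds formed (products):
  N-H: 6 × 383 = 2298
  Σ(formed) = 2298 kJ
ΔH = Σ(broken) − Σ(formed) = 2270 − 2298 = −28 kJ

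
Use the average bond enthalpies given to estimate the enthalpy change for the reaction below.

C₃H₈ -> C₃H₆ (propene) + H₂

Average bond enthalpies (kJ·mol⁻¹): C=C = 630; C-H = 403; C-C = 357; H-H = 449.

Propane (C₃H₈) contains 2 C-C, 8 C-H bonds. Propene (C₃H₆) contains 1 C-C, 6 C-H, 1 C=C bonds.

ΔH ≈ +84 kJ

Bonds broken (reactants):
  C-C: 2 × 357 = 714
  C-H: 8 × 403 = 3224
  Σ(broken) = 3938 kJ
Bonds formed (products):
  C-C: 1 × 357 = 357
  C-H: 6 × 403 = 2418
  C=C: 1 × 630 = 630
  H-H: 1 × 449 = 449
  Σ(formed) = 3854 kJ
ΔH = Σ(broken) − Σ(formed) = 3938 − 3854 = +84 kJ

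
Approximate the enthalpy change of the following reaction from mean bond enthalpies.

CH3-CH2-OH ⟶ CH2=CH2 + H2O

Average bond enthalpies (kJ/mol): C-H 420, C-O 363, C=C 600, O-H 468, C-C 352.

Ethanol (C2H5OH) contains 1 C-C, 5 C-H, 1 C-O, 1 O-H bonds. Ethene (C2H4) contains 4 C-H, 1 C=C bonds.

ΔH ≈ +67 kJ

Bonds broken (reactants):
  C-C: 1 × 352 = 352
  C-H: 5 × 420 = 2100
  C-O: 1 × 363 = 363
  O-H: 1 × 468 = 468
  Σ(broken) = 3283 kJ
Bonds formed (products):
  C-H: 4 × 420 = 1680
  C=C: 1 × 600 = 600
  O-H: 2 × 468 = 936
  Σ(formed) = 3216 kJ
ΔH = Σ(broken) − Σ(formed) = 3283 − 3216 = +67 kJ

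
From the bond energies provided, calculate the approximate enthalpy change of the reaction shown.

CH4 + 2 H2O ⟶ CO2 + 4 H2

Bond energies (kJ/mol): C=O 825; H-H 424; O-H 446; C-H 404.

ΔH ≈ +54 kJ

Bonds broken (reactants):
  C-H: 4 × 404 = 1616
  O-H: 4 × 446 = 1784
  Σ(broken) = 3400 kJ
Bonds formed (products):
  C=O: 2 × 825 = 1650
  H-H: 4 × 424 = 1696
  Σ(formed) = 3346 kJ
ΔH = Σ(broken) − Σ(formed) = 3400 − 3346 = +54 kJ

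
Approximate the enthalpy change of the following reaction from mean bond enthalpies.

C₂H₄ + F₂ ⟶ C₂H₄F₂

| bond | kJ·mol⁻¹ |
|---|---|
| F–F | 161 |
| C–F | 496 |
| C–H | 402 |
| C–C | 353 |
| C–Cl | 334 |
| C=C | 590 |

Bonds broken (reactants):
  C–H: 4 × 402 = 1608
  C=C: 1 × 590 = 590
  F–F: 1 × 161 = 161
  Σ(broken) = 2359 kJ
Bonds formed (products):
  C–C: 1 × 353 = 353
  C–F: 2 × 496 = 992
  C–H: 4 × 402 = 1608
  Σ(formed) = 2953 kJ
ΔH = Σ(broken) − Σ(formed) = 2359 − 2953 = −594 kJ

ΔH ≈ −594 kJ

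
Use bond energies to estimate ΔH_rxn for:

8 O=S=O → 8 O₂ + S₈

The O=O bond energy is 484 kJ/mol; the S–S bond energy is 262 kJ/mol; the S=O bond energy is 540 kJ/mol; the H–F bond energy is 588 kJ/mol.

ΔH ≈ +2672 kJ

Bonds broken (reactants):
  S=O: 16 × 540 = 8640
  Σ(broken) = 8640 kJ
Bonds formed (products):
  O=O: 8 × 484 = 3872
  S–S: 8 × 262 = 2096
  Σ(formed) = 5968 kJ
ΔH = Σ(broken) − Σ(formed) = 8640 − 5968 = +2672 kJ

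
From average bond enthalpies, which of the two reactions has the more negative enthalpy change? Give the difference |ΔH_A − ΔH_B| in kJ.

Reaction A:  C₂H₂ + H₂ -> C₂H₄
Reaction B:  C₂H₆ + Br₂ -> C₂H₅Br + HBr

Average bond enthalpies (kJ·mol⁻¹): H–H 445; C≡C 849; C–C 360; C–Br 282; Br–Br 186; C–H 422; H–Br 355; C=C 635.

Reaction A, by 156 kJ

Reaction A:
  Bonds broken (reactants):
    C≡C: 1 × 849 = 849
    C–H: 2 × 422 = 844
    H–H: 1 × 445 = 445
    Σ(broken) = 2138 kJ
  Bonds formed (products):
    C–H: 4 × 422 = 1688
    C=C: 1 × 635 = 635
    Σ(formed) = 2323 kJ
  ΔH_A = 2138 − 2323 = −185 kJ
Reaction B:
  Bonds broken (reactants):
    Br–Br: 1 × 186 = 186
    C–C: 1 × 360 = 360
    C–H: 6 × 422 = 2532
    Σ(broken) = 3078 kJ
  Bonds formed (products):
    C–Br: 1 × 282 = 282
    C–C: 1 × 360 = 360
    C–H: 5 × 422 = 2110
    H–Br: 1 × 355 = 355
    Σ(formed) = 3107 kJ
  ΔH_B = 3078 − 3107 = −29 kJ
ΔH_A − ΔH_B = −156 kJ, so reaction A has the more negative ΔH; |ΔH_A − ΔH_B| = 156 kJ.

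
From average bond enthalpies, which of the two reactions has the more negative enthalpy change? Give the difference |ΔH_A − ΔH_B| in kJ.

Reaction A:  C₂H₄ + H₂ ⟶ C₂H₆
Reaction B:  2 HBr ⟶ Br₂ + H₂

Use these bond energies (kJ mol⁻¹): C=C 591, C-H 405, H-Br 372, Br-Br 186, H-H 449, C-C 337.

Reaction A, by 216 kJ

Reaction A:
  Bonds broken (reactants):
    C-H: 4 × 405 = 1620
    C=C: 1 × 591 = 591
    H-H: 1 × 449 = 449
    Σ(broken) = 2660 kJ
  Bonds formed (products):
    C-C: 1 × 337 = 337
    C-H: 6 × 405 = 2430
    Σ(formed) = 2767 kJ
  ΔH_A = 2660 − 2767 = −107 kJ
Reaction B:
  Bonds broken (reactants):
    H-Br: 2 × 372 = 744
    Σ(broken) = 744 kJ
  Bonds formed (products):
    Br-Br: 1 × 186 = 186
    H-H: 1 × 449 = 449
    Σ(formed) = 635 kJ
  ΔH_B = 744 − 635 = +109 kJ
ΔH_A − ΔH_B = −216 kJ, so reaction A has the more negative ΔH; |ΔH_A − ΔH_B| = 216 kJ.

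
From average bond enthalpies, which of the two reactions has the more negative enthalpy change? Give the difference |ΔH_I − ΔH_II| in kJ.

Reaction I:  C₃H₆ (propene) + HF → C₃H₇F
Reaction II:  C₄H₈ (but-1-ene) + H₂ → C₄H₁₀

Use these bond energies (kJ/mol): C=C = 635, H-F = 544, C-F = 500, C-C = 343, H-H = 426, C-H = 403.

Reaction I:
  Bonds broken (reactants):
    C-C: 1 × 343 = 343
    C-H: 6 × 403 = 2418
    C=C: 1 × 635 = 635
    H-F: 1 × 544 = 544
    Σ(broken) = 3940 kJ
  Bonds formed (products):
    C-C: 2 × 343 = 686
    C-F: 1 × 500 = 500
    C-H: 7 × 403 = 2821
    Σ(formed) = 4007 kJ
  ΔH_I = 3940 − 4007 = −67 kJ
Reaction II:
  Bonds broken (reactants):
    C-C: 2 × 343 = 686
    C-H: 8 × 403 = 3224
    C=C: 1 × 635 = 635
    H-H: 1 × 426 = 426
    Σ(broken) = 4971 kJ
  Bonds formed (products):
    C-C: 3 × 343 = 1029
    C-H: 10 × 403 = 4030
    Σ(formed) = 5059 kJ
  ΔH_II = 4971 − 5059 = −88 kJ
ΔH_I − ΔH_II = +21 kJ, so reaction II has the more negative ΔH; |ΔH_I − ΔH_II| = 21 kJ.

Reaction II, by 21 kJ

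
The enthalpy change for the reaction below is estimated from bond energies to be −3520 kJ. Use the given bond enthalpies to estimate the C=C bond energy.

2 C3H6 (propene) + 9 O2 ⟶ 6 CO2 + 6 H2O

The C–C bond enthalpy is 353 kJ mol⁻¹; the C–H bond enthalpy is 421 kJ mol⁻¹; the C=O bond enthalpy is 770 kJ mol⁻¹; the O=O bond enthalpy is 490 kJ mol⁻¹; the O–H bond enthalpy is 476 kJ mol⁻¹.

Let D be the C=C bond energy.
Σ(broken) = 2×353 + 12×421 + 2×D + 9×490 = 10168 + 2D
Σ(formed) = 12×770 + 12×476 = 14952
ΔH = Σ(broken) − Σ(formed) = (10168 + 2D) − (14952) = −4784 + 2D
Setting this equal to −3520 kJ gives 2D = 1264, so D = 632 kJ/mol.

D(C=C) ≈ 632 kJ/mol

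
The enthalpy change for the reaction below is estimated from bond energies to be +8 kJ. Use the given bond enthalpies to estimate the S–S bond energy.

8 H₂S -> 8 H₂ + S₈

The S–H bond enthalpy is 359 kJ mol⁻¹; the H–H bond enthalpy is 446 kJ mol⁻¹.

D(S–S) ≈ 271 kJ/mol

Let D be the S–S bond energy.
Σ(broken) = 16×359 = 5744
Σ(formed) = 8×446 + 8×D = 3568 + 8D
ΔH = Σ(broken) − Σ(formed) = (5744) − (3568 + 8D) = +2176 − 8D
Setting this equal to +8 kJ gives 8D = 2168, so D = 271 kJ/mol.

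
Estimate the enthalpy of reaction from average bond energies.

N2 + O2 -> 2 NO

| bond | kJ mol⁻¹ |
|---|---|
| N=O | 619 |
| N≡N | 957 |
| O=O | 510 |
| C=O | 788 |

Bonds broken (reactants):
  N≡N: 1 × 957 = 957
  O=O: 1 × 510 = 510
  Σ(broken) = 1467 kJ
Bonds formed (products):
  N=O: 2 × 619 = 1238
  Σ(formed) = 1238 kJ
ΔH = Σ(broken) − Σ(formed) = 1467 − 1238 = +229 kJ

ΔH ≈ +229 kJ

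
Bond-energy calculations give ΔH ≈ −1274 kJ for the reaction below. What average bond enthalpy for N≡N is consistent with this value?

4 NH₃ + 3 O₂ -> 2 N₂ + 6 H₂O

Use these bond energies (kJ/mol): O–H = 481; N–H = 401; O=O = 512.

Let D be the N≡N bond energy.
Σ(broken) = 12×401 + 3×512 = 6348
Σ(formed) = 2×D + 12×481 = 5772 + 2D
ΔH = Σ(broken) − Σ(formed) = (6348) − (5772 + 2D) = +576 − 2D
Setting this equal to −1274 kJ gives 2D = 1850, so D = 925 kJ/mol.

D(N≡N) ≈ 925 kJ/mol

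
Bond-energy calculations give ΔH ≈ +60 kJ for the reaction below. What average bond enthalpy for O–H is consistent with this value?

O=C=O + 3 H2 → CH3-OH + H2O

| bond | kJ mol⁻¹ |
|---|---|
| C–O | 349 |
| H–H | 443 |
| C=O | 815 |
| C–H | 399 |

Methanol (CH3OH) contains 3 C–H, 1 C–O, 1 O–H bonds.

D(O–H) ≈ 451 kJ/mol

Let D be the O–H bond energy.
Σ(broken) = 2×815 + 3×443 = 2959
Σ(formed) = 3×399 + 1×349 + 3×D = 1546 + 3D
ΔH = Σ(broken) − Σ(formed) = (2959) − (1546 + 3D) = +1413 − 3D
Setting this equal to +60 kJ gives 3D = 1353, so D = 451 kJ/mol.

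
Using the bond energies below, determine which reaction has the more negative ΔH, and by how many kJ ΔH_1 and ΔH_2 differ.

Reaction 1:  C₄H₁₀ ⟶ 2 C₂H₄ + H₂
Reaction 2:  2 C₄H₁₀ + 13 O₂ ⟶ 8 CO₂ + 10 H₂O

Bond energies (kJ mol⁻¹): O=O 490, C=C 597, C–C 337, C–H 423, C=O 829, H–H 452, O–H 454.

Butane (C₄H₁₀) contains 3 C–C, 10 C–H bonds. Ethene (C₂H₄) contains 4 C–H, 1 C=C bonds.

Reaction 1:
  Bonds broken (reactants):
    C–C: 3 × 337 = 1011
    C–H: 10 × 423 = 4230
    Σ(broken) = 5241 kJ
  Bonds formed (products):
    C–H: 8 × 423 = 3384
    C=C: 2 × 597 = 1194
    H–H: 1 × 452 = 452
    Σ(formed) = 5030 kJ
  ΔH_1 = 5241 − 5030 = +211 kJ
Reaction 2:
  Bonds broken (reactants):
    C–C: 6 × 337 = 2022
    C–H: 20 × 423 = 8460
    O=O: 13 × 490 = 6370
    Σ(broken) = 16852 kJ
  Bonds formed (products):
    C=O: 16 × 829 = 13264
    O–H: 20 × 454 = 9080
    Σ(formed) = 22344 kJ
  ΔH_2 = 16852 − 22344 = −5492 kJ
ΔH_1 − ΔH_2 = +5703 kJ, so reaction 2 has the more negative ΔH; |ΔH_1 − ΔH_2| = 5703 kJ.

Reaction 2, by 5703 kJ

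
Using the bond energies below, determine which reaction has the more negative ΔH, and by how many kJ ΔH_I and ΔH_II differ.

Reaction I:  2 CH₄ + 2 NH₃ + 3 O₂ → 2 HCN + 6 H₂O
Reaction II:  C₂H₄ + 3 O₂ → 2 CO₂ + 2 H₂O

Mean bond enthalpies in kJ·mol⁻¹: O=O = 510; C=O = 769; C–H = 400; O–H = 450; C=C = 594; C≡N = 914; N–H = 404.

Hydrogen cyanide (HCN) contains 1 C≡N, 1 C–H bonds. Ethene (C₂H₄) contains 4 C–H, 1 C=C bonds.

Reaction II, by 278 kJ

Reaction I:
  Bonds broken (reactants):
    C–H: 8 × 400 = 3200
    N–H: 6 × 404 = 2424
    O=O: 3 × 510 = 1530
    Σ(broken) = 7154 kJ
  Bonds formed (products):
    C≡N: 2 × 914 = 1828
    C–H: 2 × 400 = 800
    O–H: 12 × 450 = 5400
    Σ(formed) = 8028 kJ
  ΔH_I = 7154 − 8028 = −874 kJ
Reaction II:
  Bonds broken (reactants):
    C–H: 4 × 400 = 1600
    C=C: 1 × 594 = 594
    O=O: 3 × 510 = 1530
    Σ(broken) = 3724 kJ
  Bonds formed (products):
    C=O: 4 × 769 = 3076
    O–H: 4 × 450 = 1800
    Σ(formed) = 4876 kJ
  ΔH_II = 3724 − 4876 = −1152 kJ
ΔH_I − ΔH_II = +278 kJ, so reaction II has the more negative ΔH; |ΔH_I − ΔH_II| = 278 kJ.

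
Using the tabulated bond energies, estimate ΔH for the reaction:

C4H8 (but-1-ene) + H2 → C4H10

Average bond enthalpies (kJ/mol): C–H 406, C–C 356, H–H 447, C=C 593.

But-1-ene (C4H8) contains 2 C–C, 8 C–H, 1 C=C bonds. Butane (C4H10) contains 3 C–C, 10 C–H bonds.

Bonds broken (reactants):
  C–C: 2 × 356 = 712
  C–H: 8 × 406 = 3248
  C=C: 1 × 593 = 593
  H–H: 1 × 447 = 447
  Σ(broken) = 5000 kJ
Bonds formed (products):
  C–C: 3 × 356 = 1068
  C–H: 10 × 406 = 4060
  Σ(formed) = 5128 kJ
ΔH = Σ(broken) − Σ(formed) = 5000 − 5128 = −128 kJ

ΔH ≈ −128 kJ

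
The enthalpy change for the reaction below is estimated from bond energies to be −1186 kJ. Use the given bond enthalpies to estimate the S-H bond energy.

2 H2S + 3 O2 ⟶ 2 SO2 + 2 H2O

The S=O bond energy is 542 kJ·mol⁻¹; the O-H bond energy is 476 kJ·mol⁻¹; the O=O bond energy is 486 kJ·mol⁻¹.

Let D be the S-H bond energy.
Σ(broken) = 3×486 + 4×D = 1458 + 4D
Σ(formed) = 4×476 + 4×542 = 4072
ΔH = Σ(broken) − Σ(formed) = (1458 + 4D) − (4072) = −2614 + 4D
Setting this equal to −1186 kJ gives 4D = 1428, so D = 357 kJ/mol.

D(S-H) ≈ 357 kJ/mol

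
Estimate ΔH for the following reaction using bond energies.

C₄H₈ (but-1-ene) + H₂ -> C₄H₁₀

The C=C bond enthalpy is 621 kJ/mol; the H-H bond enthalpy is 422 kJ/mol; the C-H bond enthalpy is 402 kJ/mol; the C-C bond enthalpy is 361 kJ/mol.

Bonds broken (reactants):
  C-C: 2 × 361 = 722
  C-H: 8 × 402 = 3216
  C=C: 1 × 621 = 621
  H-H: 1 × 422 = 422
  Σ(broken) = 4981 kJ
Bonds formed (products):
  C-C: 3 × 361 = 1083
  C-H: 10 × 402 = 4020
  Σ(formed) = 5103 kJ
ΔH = Σ(broken) − Σ(formed) = 4981 − 5103 = −122 kJ

ΔH ≈ −122 kJ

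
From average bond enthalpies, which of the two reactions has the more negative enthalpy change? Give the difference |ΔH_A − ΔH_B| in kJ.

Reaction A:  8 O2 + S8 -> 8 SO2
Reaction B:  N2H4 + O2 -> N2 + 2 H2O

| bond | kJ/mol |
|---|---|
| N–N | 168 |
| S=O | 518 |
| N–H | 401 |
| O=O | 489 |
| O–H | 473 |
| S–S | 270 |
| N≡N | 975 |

Reaction A, by 1610 kJ

Reaction A:
  Bonds broken (reactants):
    O=O: 8 × 489 = 3912
    S–S: 8 × 270 = 2160
    Σ(broken) = 6072 kJ
  Bonds formed (products):
    S=O: 16 × 518 = 8288
    Σ(formed) = 8288 kJ
  ΔH_A = 6072 − 8288 = −2216 kJ
Reaction B:
  Bonds broken (reactants):
    N–H: 4 × 401 = 1604
    N–N: 1 × 168 = 168
    O=O: 1 × 489 = 489
    Σ(broken) = 2261 kJ
  Bonds formed (products):
    N≡N: 1 × 975 = 975
    O–H: 4 × 473 = 1892
    Σ(formed) = 2867 kJ
  ΔH_B = 2261 − 2867 = −606 kJ
ΔH_A − ΔH_B = −1610 kJ, so reaction A has the more negative ΔH; |ΔH_A − ΔH_B| = 1610 kJ.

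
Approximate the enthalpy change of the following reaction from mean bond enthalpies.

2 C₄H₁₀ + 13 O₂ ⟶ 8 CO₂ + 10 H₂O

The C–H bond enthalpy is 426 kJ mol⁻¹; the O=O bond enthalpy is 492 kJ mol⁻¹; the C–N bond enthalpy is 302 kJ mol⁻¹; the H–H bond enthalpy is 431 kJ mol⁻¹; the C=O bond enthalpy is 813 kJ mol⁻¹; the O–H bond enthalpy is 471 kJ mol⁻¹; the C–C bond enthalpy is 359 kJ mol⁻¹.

ΔH ≈ −5358 kJ

Bonds broken (reactants):
  C–C: 6 × 359 = 2154
  C–H: 20 × 426 = 8520
  O=O: 13 × 492 = 6396
  Σ(broken) = 17070 kJ
Bonds formed (products):
  C=O: 16 × 813 = 13008
  O–H: 20 × 471 = 9420
  Σ(formed) = 22428 kJ
ΔH = Σ(broken) − Σ(formed) = 17070 − 22428 = −5358 kJ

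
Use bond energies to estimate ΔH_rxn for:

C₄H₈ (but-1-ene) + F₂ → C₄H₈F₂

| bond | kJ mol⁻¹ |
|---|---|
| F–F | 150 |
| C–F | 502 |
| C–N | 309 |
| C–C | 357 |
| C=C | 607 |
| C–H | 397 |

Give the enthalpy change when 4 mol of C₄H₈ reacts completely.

ΔH = −2416 kJ

Bonds broken (reactants):
  C–C: 2 × 357 = 714
  C–H: 8 × 397 = 3176
  C=C: 1 × 607 = 607
  F–F: 1 × 150 = 150
  Σ(broken) = 4647 kJ
Bonds formed (products):
  C–C: 3 × 357 = 1071
  C–F: 2 × 502 = 1004
  C–H: 8 × 397 = 3176
  Σ(formed) = 5251 kJ
ΔH = Σ(broken) − Σ(formed) = 4647 − 5251 = −604 kJ
For 4× the reaction as written: 4 × (−604) = −2416 kJ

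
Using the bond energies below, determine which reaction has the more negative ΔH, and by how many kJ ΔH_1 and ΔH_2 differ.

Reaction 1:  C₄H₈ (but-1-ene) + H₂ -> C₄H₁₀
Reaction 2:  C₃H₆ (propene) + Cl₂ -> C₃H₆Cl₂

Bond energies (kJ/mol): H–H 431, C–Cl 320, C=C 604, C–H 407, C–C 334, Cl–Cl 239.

Reaction 2, by 18 kJ

Reaction 1:
  Bonds broken (reactants):
    C–C: 2 × 334 = 668
    C–H: 8 × 407 = 3256
    C=C: 1 × 604 = 604
    H–H: 1 × 431 = 431
    Σ(broken) = 4959 kJ
  Bonds formed (products):
    C–C: 3 × 334 = 1002
    C–H: 10 × 407 = 4070
    Σ(formed) = 5072 kJ
  ΔH_1 = 4959 − 5072 = −113 kJ
Reaction 2:
  Bonds broken (reactants):
    C–C: 1 × 334 = 334
    C–H: 6 × 407 = 2442
    C=C: 1 × 604 = 604
    Cl–Cl: 1 × 239 = 239
    Σ(broken) = 3619 kJ
  Bonds formed (products):
    C–C: 2 × 334 = 668
    C–Cl: 2 × 320 = 640
    C–H: 6 × 407 = 2442
    Σ(formed) = 3750 kJ
  ΔH_2 = 3619 − 3750 = −131 kJ
ΔH_1 − ΔH_2 = +18 kJ, so reaction 2 has the more negative ΔH; |ΔH_1 − ΔH_2| = 18 kJ.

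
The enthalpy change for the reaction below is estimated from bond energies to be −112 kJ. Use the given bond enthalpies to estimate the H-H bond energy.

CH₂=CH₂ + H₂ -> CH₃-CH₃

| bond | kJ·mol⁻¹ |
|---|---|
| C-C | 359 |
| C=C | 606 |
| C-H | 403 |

Let D be the H-H bond energy.
Σ(broken) = 4×403 + 1×606 + 1×D = 2218 + D
Σ(formed) = 1×359 + 6×403 = 2777
ΔH = Σ(broken) − Σ(formed) = (2218 + D) − (2777) = −559 + D
Setting this equal to −112 kJ gives D = 447 kJ/mol.

D(H-H) ≈ 447 kJ/mol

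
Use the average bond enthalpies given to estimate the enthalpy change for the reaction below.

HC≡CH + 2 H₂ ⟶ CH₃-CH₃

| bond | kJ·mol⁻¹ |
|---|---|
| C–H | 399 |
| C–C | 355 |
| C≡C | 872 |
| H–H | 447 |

Bonds broken (reactants):
  C≡C: 1 × 872 = 872
  C–H: 2 × 399 = 798
  H–H: 2 × 447 = 894
  Σ(broken) = 2564 kJ
Bonds formed (products):
  C–C: 1 × 355 = 355
  C–H: 6 × 399 = 2394
  Σ(formed) = 2749 kJ
ΔH = Σ(broken) − Σ(formed) = 2564 − 2749 = −185 kJ

ΔH ≈ −185 kJ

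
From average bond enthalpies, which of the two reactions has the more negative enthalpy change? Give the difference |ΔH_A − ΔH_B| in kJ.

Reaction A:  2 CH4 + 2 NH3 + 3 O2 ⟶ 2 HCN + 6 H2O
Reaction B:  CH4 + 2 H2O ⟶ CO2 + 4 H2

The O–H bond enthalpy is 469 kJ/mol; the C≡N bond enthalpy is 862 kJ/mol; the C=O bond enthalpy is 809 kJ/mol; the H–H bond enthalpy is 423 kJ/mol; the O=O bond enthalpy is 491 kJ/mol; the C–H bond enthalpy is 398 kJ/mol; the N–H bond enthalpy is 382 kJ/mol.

Reaction A:
  Bonds broken (reactants):
    C–H: 8 × 398 = 3184
    N–H: 6 × 382 = 2292
    O=O: 3 × 491 = 1473
    Σ(broken) = 6949 kJ
  Bonds formed (products):
    C≡N: 2 × 862 = 1724
    C–H: 2 × 398 = 796
    O–H: 12 × 469 = 5628
    Σ(formed) = 8148 kJ
  ΔH_A = 6949 − 8148 = −1199 kJ
Reaction B:
  Bonds broken (reactants):
    C–H: 4 × 398 = 1592
    O–H: 4 × 469 = 1876
    Σ(broken) = 3468 kJ
  Bonds formed (products):
    C=O: 2 × 809 = 1618
    H–H: 4 × 423 = 1692
    Σ(formed) = 3310 kJ
  ΔH_B = 3468 − 3310 = +158 kJ
ΔH_A − ΔH_B = −1357 kJ, so reaction A has the more negative ΔH; |ΔH_A − ΔH_B| = 1357 kJ.

Reaction A, by 1357 kJ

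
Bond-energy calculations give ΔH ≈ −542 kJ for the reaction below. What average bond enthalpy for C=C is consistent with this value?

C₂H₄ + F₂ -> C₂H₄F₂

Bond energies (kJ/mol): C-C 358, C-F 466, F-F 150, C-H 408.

D(C=C) ≈ 598 kJ/mol

Let D be the C=C bond energy.
Σ(broken) = 4×408 + 1×D + 1×150 = 1782 + D
Σ(formed) = 1×358 + 2×466 + 4×408 = 2922
ΔH = Σ(broken) − Σ(formed) = (1782 + D) − (2922) = −1140 + D
Setting this equal to −542 kJ gives D = 598 kJ/mol.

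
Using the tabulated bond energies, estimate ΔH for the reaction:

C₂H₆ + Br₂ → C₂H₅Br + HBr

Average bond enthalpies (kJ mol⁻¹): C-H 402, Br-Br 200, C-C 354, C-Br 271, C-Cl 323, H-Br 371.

Bonds broken (reactants):
  Br-Br: 1 × 200 = 200
  C-C: 1 × 354 = 354
  C-H: 6 × 402 = 2412
  Σ(broken) = 2966 kJ
Bonds formed (products):
  C-Br: 1 × 271 = 271
  C-C: 1 × 354 = 354
  C-H: 5 × 402 = 2010
  H-Br: 1 × 371 = 371
  Σ(formed) = 3006 kJ
ΔH = Σ(broken) − Σ(formed) = 2966 − 3006 = −40 kJ

ΔH ≈ −40 kJ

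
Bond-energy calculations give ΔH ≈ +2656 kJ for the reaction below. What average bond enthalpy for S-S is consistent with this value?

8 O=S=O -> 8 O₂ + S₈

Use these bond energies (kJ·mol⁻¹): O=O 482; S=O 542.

D(S-S) ≈ 270 kJ/mol

Let D be the S-S bond energy.
Σ(broken) = 16×542 = 8672
Σ(formed) = 8×482 + 8×D = 3856 + 8D
ΔH = Σ(broken) − Σ(formed) = (8672) − (3856 + 8D) = +4816 − 8D
Setting this equal to +2656 kJ gives 8D = 2160, so D = 270 kJ/mol.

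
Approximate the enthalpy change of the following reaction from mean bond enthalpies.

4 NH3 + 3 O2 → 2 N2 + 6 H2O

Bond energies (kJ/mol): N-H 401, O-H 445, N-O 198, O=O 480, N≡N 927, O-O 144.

Bonds broken (reactants):
  N-H: 12 × 401 = 4812
  O=O: 3 × 480 = 1440
  Σ(broken) = 6252 kJ
Bonds formed (products):
  N≡N: 2 × 927 = 1854
  O-H: 12 × 445 = 5340
  Σ(formed) = 7194 kJ
ΔH = Σ(broken) − Σ(formed) = 6252 − 7194 = −942 kJ

ΔH ≈ −942 kJ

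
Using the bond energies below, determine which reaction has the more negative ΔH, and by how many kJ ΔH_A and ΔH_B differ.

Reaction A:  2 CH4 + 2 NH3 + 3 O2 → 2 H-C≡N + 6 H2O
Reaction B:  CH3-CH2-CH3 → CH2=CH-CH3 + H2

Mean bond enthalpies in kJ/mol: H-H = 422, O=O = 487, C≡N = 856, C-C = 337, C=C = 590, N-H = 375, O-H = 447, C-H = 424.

Reaction A:
  Bonds broken (reactants):
    C-H: 8 × 424 = 3392
    N-H: 6 × 375 = 2250
    O=O: 3 × 487 = 1461
    Σ(broken) = 7103 kJ
  Bonds formed (products):
    C≡N: 2 × 856 = 1712
    C-H: 2 × 424 = 848
    O-H: 12 × 447 = 5364
    Σ(formed) = 7924 kJ
  ΔH_A = 7103 − 7924 = −821 kJ
Reaction B:
  Bonds broken (reactants):
    C-C: 2 × 337 = 674
    C-H: 8 × 424 = 3392
    Σ(broken) = 4066 kJ
  Bonds formed (products):
    C-C: 1 × 337 = 337
    C-H: 6 × 424 = 2544
    C=C: 1 × 590 = 590
    H-H: 1 × 422 = 422
    Σ(formed) = 3893 kJ
  ΔH_B = 4066 − 3893 = +173 kJ
ΔH_A − ΔH_B = −994 kJ, so reaction A has the more negative ΔH; |ΔH_A − ΔH_B| = 994 kJ.

Reaction A, by 994 kJ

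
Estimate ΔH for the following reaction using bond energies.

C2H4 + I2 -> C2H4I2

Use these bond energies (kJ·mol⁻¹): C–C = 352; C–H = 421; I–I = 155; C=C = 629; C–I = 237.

Bonds broken (reactants):
  C–H: 4 × 421 = 1684
  C=C: 1 × 629 = 629
  I–I: 1 × 155 = 155
  Σ(broken) = 2468 kJ
Bonds formed (products):
  C–C: 1 × 352 = 352
  C–H: 4 × 421 = 1684
  C–I: 2 × 237 = 474
  Σ(formed) = 2510 kJ
ΔH = Σ(broken) − Σ(formed) = 2468 − 2510 = −42 kJ

ΔH ≈ −42 kJ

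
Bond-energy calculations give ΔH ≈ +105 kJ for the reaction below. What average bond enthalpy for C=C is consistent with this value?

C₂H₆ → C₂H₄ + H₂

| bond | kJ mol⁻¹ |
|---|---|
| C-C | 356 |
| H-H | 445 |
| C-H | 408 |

Let D be the C=C bond energy.
Σ(broken) = 1×356 + 6×408 = 2804
Σ(formed) = 4×408 + 1×D + 1×445 = 2077 + D
ΔH = Σ(broken) − Σ(formed) = (2804) − (2077 + D) = +727 − D
Setting this equal to +105 kJ gives D = 622 kJ/mol.

D(C=C) ≈ 622 kJ/mol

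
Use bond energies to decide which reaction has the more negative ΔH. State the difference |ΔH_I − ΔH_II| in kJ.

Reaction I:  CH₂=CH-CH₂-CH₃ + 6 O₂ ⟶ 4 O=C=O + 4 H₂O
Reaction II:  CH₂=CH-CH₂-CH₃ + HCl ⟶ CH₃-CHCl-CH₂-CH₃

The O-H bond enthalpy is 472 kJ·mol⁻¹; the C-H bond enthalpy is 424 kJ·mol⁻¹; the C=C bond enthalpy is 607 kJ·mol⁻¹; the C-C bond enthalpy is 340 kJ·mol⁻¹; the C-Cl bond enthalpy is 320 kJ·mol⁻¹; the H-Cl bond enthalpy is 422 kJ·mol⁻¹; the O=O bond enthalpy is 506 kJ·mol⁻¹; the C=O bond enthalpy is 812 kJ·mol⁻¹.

Reaction I, by 2502 kJ

Reaction I:
  Bonds broken (reactants):
    C-C: 2 × 340 = 680
    C-H: 8 × 424 = 3392
    C=C: 1 × 607 = 607
    O=O: 6 × 506 = 3036
    Σ(broken) = 7715 kJ
  Bonds formed (products):
    C=O: 8 × 812 = 6496
    O-H: 8 × 472 = 3776
    Σ(formed) = 10272 kJ
  ΔH_I = 7715 − 10272 = −2557 kJ
Reaction II:
  Bonds broken (reactants):
    C-C: 2 × 340 = 680
    C-H: 8 × 424 = 3392
    C=C: 1 × 607 = 607
    H-Cl: 1 × 422 = 422
    Σ(broken) = 5101 kJ
  Bonds formed (products):
    C-C: 3 × 340 = 1020
    C-Cl: 1 × 320 = 320
    C-H: 9 × 424 = 3816
    Σ(formed) = 5156 kJ
  ΔH_II = 5101 − 5156 = −55 kJ
ΔH_I − ΔH_II = −2502 kJ, so reaction I has the more negative ΔH; |ΔH_I − ΔH_II| = 2502 kJ.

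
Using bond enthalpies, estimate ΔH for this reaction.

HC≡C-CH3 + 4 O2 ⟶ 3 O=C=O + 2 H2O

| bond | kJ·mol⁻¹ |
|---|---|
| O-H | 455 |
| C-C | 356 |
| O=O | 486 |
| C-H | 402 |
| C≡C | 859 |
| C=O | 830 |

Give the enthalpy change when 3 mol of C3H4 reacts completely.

Bonds broken (reactants):
  C≡C: 1 × 859 = 859
  C-C: 1 × 356 = 356
  C-H: 4 × 402 = 1608
  O=O: 4 × 486 = 1944
  Σ(broken) = 4767 kJ
Bonds formed (products):
  C=O: 6 × 830 = 4980
  O-H: 4 × 455 = 1820
  Σ(formed) = 6800 kJ
ΔH = Σ(broken) − Σ(formed) = 4767 − 6800 = −2033 kJ
For 3× the reaction as written: 3 × (−2033) = −6099 kJ

ΔH = −6099 kJ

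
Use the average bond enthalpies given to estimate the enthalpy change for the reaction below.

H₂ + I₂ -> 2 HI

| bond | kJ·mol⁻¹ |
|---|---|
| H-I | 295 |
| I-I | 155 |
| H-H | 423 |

ΔH ≈ −12 kJ

Bonds broken (reactants):
  H-H: 1 × 423 = 423
  I-I: 1 × 155 = 155
  Σ(broken) = 578 kJ
Bonds formed (products):
  H-I: 2 × 295 = 590
  Σ(formed) = 590 kJ
ΔH = Σ(broken) − Σ(formed) = 578 − 590 = −12 kJ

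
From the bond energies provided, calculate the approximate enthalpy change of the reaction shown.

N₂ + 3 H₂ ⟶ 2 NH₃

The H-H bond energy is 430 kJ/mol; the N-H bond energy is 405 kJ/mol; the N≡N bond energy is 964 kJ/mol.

ΔH ≈ −176 kJ

Bonds broken (reactants):
  H-H: 3 × 430 = 1290
  N≡N: 1 × 964 = 964
  Σ(broken) = 2254 kJ
Bonds formed (products):
  N-H: 6 × 405 = 2430
  Σ(formed) = 2430 kJ
ΔH = Σ(broken) − Σ(formed) = 2254 − 2430 = −176 kJ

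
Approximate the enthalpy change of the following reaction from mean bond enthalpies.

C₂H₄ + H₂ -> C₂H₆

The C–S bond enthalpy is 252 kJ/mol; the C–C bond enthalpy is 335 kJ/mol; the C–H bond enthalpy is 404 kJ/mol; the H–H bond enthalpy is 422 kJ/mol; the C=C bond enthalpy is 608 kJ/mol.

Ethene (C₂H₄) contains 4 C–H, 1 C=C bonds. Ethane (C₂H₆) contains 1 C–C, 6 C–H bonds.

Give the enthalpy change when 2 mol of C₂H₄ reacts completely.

ΔH = −226 kJ

Bonds broken (reactants):
  C–H: 4 × 404 = 1616
  C=C: 1 × 608 = 608
  H–H: 1 × 422 = 422
  Σ(broken) = 2646 kJ
Bonds formed (products):
  C–C: 1 × 335 = 335
  C–H: 6 × 404 = 2424
  Σ(formed) = 2759 kJ
ΔH = Σ(broken) − Σ(formed) = 2646 − 2759 = −113 kJ
For 2× the reaction as written: 2 × (−113) = −226 kJ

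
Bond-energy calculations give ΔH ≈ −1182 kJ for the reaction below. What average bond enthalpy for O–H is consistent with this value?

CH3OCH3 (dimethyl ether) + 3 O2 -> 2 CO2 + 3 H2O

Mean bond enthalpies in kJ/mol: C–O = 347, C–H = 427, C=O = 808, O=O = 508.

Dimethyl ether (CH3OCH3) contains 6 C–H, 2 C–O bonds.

D(O–H) ≈ 455 kJ/mol

Let D be the O–H bond energy.
Σ(broken) = 6×427 + 2×347 + 3×508 = 4780
Σ(formed) = 4×808 + 6×D = 3232 + 6D
ΔH = Σ(broken) − Σ(formed) = (4780) − (3232 + 6D) = +1548 − 6D
Setting this equal to −1182 kJ gives 6D = 2730, so D = 455 kJ/mol.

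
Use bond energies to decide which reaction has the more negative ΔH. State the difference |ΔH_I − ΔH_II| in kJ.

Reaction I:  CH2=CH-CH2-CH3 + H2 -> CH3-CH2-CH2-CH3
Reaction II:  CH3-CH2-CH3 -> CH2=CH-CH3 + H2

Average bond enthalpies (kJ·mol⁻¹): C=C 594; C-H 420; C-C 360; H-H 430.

Reaction I:
  Bonds broken (reactants):
    C-C: 2 × 360 = 720
    C-H: 8 × 420 = 3360
    C=C: 1 × 594 = 594
    H-H: 1 × 430 = 430
    Σ(broken) = 5104 kJ
  Bonds formed (products):
    C-C: 3 × 360 = 1080
    C-H: 10 × 420 = 4200
    Σ(formed) = 5280 kJ
  ΔH_I = 5104 − 5280 = −176 kJ
Reaction II:
  Bonds broken (reactants):
    C-C: 2 × 360 = 720
    C-H: 8 × 420 = 3360
    Σ(broken) = 4080 kJ
  Bonds formed (products):
    C-C: 1 × 360 = 360
    C-H: 6 × 420 = 2520
    C=C: 1 × 594 = 594
    H-H: 1 × 430 = 430
    Σ(formed) = 3904 kJ
  ΔH_II = 4080 − 3904 = +176 kJ
ΔH_I − ΔH_II = −352 kJ, so reaction I has the more negative ΔH; |ΔH_I − ΔH_II| = 352 kJ.

Reaction I, by 352 kJ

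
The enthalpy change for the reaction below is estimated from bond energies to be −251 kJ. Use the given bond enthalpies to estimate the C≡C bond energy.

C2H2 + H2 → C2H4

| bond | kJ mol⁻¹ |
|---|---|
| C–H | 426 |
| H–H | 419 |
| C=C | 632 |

Let D be the C≡C bond energy.
Σ(broken) = 1×D + 2×426 + 1×419 = 1271 + D
Σ(formed) = 4×426 + 1×632 = 2336
ΔH = Σ(broken) − Σ(formed) = (1271 + D) − (2336) = −1065 + D
Setting this equal to −251 kJ gives D = 814 kJ/mol.

D(C≡C) ≈ 814 kJ/mol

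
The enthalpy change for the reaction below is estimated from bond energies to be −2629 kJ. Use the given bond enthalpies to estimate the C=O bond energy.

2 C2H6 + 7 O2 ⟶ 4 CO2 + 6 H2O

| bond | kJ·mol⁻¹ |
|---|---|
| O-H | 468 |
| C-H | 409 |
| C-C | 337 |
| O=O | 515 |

Let D be the C=O bond energy.
Σ(broken) = 2×337 + 12×409 + 7×515 = 9187
Σ(formed) = 8×D + 12×468 = 5616 + 8D
ΔH = Σ(broken) − Σ(formed) = (9187) − (5616 + 8D) = +3571 − 8D
Setting this equal to −2629 kJ gives 8D = 6200, so D = 775 kJ/mol.

D(C=O) ≈ 775 kJ/mol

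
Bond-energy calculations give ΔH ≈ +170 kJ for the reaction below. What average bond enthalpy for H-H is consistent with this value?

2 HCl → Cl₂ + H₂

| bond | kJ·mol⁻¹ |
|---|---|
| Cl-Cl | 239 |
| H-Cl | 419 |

Let D be the H-H bond energy.
Σ(broken) = 2×419 = 838
Σ(formed) = 1×239 + 1×D = 239 + D
ΔH = Σ(broken) − Σ(formed) = (838) − (239 + D) = +599 − D
Setting this equal to +170 kJ gives D = 429 kJ/mol.

D(H-H) ≈ 429 kJ/mol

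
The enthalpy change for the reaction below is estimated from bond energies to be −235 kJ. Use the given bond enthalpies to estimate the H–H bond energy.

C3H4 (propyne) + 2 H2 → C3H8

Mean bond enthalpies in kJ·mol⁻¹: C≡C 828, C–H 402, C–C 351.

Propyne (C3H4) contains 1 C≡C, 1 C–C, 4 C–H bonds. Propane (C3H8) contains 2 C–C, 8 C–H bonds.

Let D be the H–H bond energy.
Σ(broken) = 1×828 + 1×351 + 4×402 + 2×D = 2787 + 2D
Σ(formed) = 2×351 + 8×402 = 3918
ΔH = Σ(broken) − Σ(formed) = (2787 + 2D) − (3918) = −1131 + 2D
Setting this equal to −235 kJ gives 2D = 896, so D = 448 kJ/mol.

D(H–H) ≈ 448 kJ/mol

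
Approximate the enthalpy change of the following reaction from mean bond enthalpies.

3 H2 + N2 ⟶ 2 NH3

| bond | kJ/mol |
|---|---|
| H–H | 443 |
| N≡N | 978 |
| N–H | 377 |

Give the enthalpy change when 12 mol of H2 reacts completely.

ΔH = +180 kJ

Bonds broken (reactants):
  H–H: 3 × 443 = 1329
  N≡N: 1 × 978 = 978
  Σ(broken) = 2307 kJ
Bonds formed (products):
  N–H: 6 × 377 = 2262
  Σ(formed) = 2262 kJ
ΔH = Σ(broken) − Σ(formed) = 2307 − 2262 = +45 kJ
For 4× the reaction as written: 4 × (+45) = +180 kJ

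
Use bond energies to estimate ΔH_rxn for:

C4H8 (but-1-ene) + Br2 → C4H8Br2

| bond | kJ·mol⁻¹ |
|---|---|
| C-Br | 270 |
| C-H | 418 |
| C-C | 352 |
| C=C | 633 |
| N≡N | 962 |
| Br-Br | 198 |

Bonds broken (reactants):
  Br-Br: 1 × 198 = 198
  C-C: 2 × 352 = 704
  C-H: 8 × 418 = 3344
  C=C: 1 × 633 = 633
  Σ(broken) = 4879 kJ
Bonds formed (products):
  C-Br: 2 × 270 = 540
  C-C: 3 × 352 = 1056
  C-H: 8 × 418 = 3344
  Σ(formed) = 4940 kJ
ΔH = Σ(broken) − Σ(formed) = 4879 − 4940 = −61 kJ

ΔH ≈ −61 kJ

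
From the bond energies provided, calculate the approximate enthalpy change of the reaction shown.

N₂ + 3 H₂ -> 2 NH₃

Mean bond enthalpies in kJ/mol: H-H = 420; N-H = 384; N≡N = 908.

Bonds broken (reactants):
  H-H: 3 × 420 = 1260
  N≡N: 1 × 908 = 908
  Σ(broken) = 2168 kJ
Bonds formed (products):
  N-H: 6 × 384 = 2304
  Σ(formed) = 2304 kJ
ΔH = Σ(broken) − Σ(formed) = 2168 − 2304 = −136 kJ

ΔH ≈ −136 kJ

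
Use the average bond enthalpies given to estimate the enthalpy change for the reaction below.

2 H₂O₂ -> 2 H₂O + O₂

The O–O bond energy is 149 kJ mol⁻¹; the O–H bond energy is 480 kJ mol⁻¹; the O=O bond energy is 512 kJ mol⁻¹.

Bonds broken (reactants):
  O–H: 4 × 480 = 1920
  O–O: 2 × 149 = 298
  Σ(broken) = 2218 kJ
Bonds formed (products):
  O–H: 4 × 480 = 1920
  O=O: 1 × 512 = 512
  Σ(formed) = 2432 kJ
ΔH = Σ(broken) − Σ(formed) = 2218 − 2432 = −214 kJ

ΔH ≈ −214 kJ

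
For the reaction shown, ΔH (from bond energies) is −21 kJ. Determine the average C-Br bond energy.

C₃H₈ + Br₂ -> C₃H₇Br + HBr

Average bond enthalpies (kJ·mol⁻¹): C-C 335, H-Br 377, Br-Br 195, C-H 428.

D(C-Br) ≈ 267 kJ/mol

Let D be the C-Br bond energy.
Σ(broken) = 1×195 + 2×335 + 8×428 = 4289
Σ(formed) = 1×D + 2×335 + 7×428 + 1×377 = 4043 + D
ΔH = Σ(broken) − Σ(formed) = (4289) − (4043 + D) = +246 − D
Setting this equal to −21 kJ gives D = 267 kJ/mol.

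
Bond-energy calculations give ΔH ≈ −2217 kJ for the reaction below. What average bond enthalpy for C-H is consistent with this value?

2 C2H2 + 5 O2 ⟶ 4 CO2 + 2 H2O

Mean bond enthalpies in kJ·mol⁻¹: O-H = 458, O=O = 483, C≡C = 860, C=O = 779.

Let D be the C-H bond energy.
Σ(broken) = 2×860 + 4×D + 5×483 = 4135 + 4D
Σ(formed) = 8×779 + 4×458 = 8064
ΔH = Σ(broken) − Σ(formed) = (4135 + 4D) − (8064) = −3929 + 4D
Setting this equal to −2217 kJ gives 4D = 1712, so D = 428 kJ/mol.

D(C-H) ≈ 428 kJ/mol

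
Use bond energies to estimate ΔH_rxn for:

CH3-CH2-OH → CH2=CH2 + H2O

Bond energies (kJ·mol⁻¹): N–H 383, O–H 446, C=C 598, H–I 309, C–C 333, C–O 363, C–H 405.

Bonds broken (reactants):
  C–C: 1 × 333 = 333
  C–H: 5 × 405 = 2025
  C–O: 1 × 363 = 363
  O–H: 1 × 446 = 446
  Σ(broken) = 3167 kJ
Bonds formed (products):
  C–H: 4 × 405 = 1620
  C=C: 1 × 598 = 598
  O–H: 2 × 446 = 892
  Σ(formed) = 3110 kJ
ΔH = Σ(broken) − Σ(formed) = 3167 − 3110 = +57 kJ

ΔH ≈ +57 kJ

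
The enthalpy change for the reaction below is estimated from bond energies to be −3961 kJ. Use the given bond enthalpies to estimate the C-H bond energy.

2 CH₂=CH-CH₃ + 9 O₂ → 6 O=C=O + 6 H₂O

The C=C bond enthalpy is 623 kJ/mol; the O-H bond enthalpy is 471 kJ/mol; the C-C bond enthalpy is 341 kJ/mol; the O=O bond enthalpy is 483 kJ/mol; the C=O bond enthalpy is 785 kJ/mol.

D(C-H) ≈ 403 kJ/mol

Let D be the C-H bond energy.
Σ(broken) = 2×341 + 12×D + 2×623 + 9×483 = 6275 + 12D
Σ(formed) = 12×785 + 12×471 = 15072
ΔH = Σ(broken) − Σ(formed) = (6275 + 12D) − (15072) = −8797 + 12D
Setting this equal to −3961 kJ gives 12D = 4836, so D = 403 kJ/mol.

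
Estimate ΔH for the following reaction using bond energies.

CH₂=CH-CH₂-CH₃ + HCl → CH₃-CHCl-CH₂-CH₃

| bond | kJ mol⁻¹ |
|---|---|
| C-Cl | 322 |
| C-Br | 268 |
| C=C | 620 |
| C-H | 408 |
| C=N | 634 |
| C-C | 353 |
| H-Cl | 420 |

Bonds broken (reactants):
  C-C: 2 × 353 = 706
  C-H: 8 × 408 = 3264
  C=C: 1 × 620 = 620
  H-Cl: 1 × 420 = 420
  Σ(broken) = 5010 kJ
Bonds formed (products):
  C-C: 3 × 353 = 1059
  C-Cl: 1 × 322 = 322
  C-H: 9 × 408 = 3672
  Σ(formed) = 5053 kJ
ΔH = Σ(broken) − Σ(formed) = 5010 − 5053 = −43 kJ

ΔH ≈ −43 kJ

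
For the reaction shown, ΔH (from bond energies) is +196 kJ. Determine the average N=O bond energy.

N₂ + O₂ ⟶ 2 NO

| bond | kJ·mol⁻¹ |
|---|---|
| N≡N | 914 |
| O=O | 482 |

Let D be the N=O bond energy.
Σ(broken) = 1×914 + 1×482 = 1396
Σ(formed) = 2×D = 2D
ΔH = Σ(broken) − Σ(formed) = (1396) − (2D) = +1396 − 2D
Setting this equal to +196 kJ gives 2D = 1200, so D = 600 kJ/mol.

D(N=O) ≈ 600 kJ/mol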